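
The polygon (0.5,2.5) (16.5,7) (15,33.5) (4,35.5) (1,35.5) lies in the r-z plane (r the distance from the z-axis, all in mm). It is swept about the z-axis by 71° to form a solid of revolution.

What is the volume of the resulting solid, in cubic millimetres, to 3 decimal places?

Profile (r,z), 5 vertices: (0.5,2.5) (16.5,7) (15,33.5) (4,35.5) (1,35.5)
edge 0: (0.5,2.5)→(16.5,7)  cross = 0.5·7 − 16.5·2.5 = -37.7500; (r_i+r_j)·cross = 17·-37.7500 = -641.7500
edge 1: (16.5,7)→(15,33.5)  cross = 16.5·33.5 − 15·7 = 447.7500; (r_i+r_j)·cross = 31.5·447.7500 = 14104.1250
edge 2: (15,33.5)→(4,35.5)  cross = 15·35.5 − 4·33.5 = 398.5000; (r_i+r_j)·cross = 19·398.5000 = 7571.5000
edge 3: (4,35.5)→(1,35.5)  cross = 4·35.5 − 1·35.5 = 106.5000; (r_i+r_j)·cross = 5·106.5000 = 532.5000
edge 4: (1,35.5)→(0.5,2.5)  cross = 1·2.5 − 0.5·35.5 = -15.2500; (r_i+r_j)·cross = 1.5·-15.2500 = -22.8750
Σcross = 899.7500 → A = |Σcross|/2 = 449.8750 mm²
Σ(r_i+r_j)·cross = 21543.5000 → first moment M = |Σ|/6 = 3590.5833
R_c = M/A = 3590.5833/449.8750 = 7.9813 mm
θ = 71° = 1.239184 rad
V = θ·R_c·A = 1.239184·7.9813·449.8750 = 4449.393 mm³

Volume = 4449.393 mm³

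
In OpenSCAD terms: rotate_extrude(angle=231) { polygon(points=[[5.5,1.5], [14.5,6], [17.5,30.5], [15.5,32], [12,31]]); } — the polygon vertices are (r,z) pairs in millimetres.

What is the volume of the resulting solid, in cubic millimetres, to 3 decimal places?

Volume = 9327.530 mm³

Profile (r,z), 5 vertices: (5.5,1.5) (14.5,6) (17.5,30.5) (15.5,32) (12,31)
edge 0: (5.5,1.5)→(14.5,6)  cross = 5.5·6 − 14.5·1.5 = 11.2500; (r_i+r_j)·cross = 20·11.2500 = 225.0000
edge 1: (14.5,6)→(17.5,30.5)  cross = 14.5·30.5 − 17.5·6 = 337.2500; (r_i+r_j)·cross = 32·337.2500 = 10792.0000
edge 2: (17.5,30.5)→(15.5,32)  cross = 17.5·32 − 15.5·30.5 = 87.2500; (r_i+r_j)·cross = 33·87.2500 = 2879.2500
edge 3: (15.5,32)→(12,31)  cross = 15.5·31 − 12·32 = 96.5000; (r_i+r_j)·cross = 27.5·96.5000 = 2653.7500
edge 4: (12,31)→(5.5,1.5)  cross = 12·1.5 − 5.5·31 = -152.5000; (r_i+r_j)·cross = 17.5·-152.5000 = -2668.7500
Σcross = 379.7500 → A = |Σcross|/2 = 189.8750 mm²
Σ(r_i+r_j)·cross = 13881.2500 → first moment M = |Σ|/6 = 2313.5417
R_c = M/A = 2313.5417/189.8750 = 12.1846 mm
θ = 231° = 4.031711 rad
V = θ·R_c·A = 4.031711·12.1846·189.8750 = 9327.530 mm³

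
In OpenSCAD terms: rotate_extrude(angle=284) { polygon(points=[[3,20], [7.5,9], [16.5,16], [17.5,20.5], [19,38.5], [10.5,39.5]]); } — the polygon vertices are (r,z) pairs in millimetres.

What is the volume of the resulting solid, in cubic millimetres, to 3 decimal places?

Profile (r,z), 6 vertices: (3,20) (7.5,9) (16.5,16) (17.5,20.5) (19,38.5) (10.5,39.5)
edge 0: (3,20)→(7.5,9)  cross = 3·9 − 7.5·20 = -123.0000; (r_i+r_j)·cross = 10.5·-123.0000 = -1291.5000
edge 1: (7.5,9)→(16.5,16)  cross = 7.5·16 − 16.5·9 = -28.5000; (r_i+r_j)·cross = 24·-28.5000 = -684.0000
edge 2: (16.5,16)→(17.5,20.5)  cross = 16.5·20.5 − 17.5·16 = 58.2500; (r_i+r_j)·cross = 34·58.2500 = 1980.5000
edge 3: (17.5,20.5)→(19,38.5)  cross = 17.5·38.5 − 19·20.5 = 284.2500; (r_i+r_j)·cross = 36.5·284.2500 = 10375.1250
edge 4: (19,38.5)→(10.5,39.5)  cross = 19·39.5 − 10.5·38.5 = 346.2500; (r_i+r_j)·cross = 29.5·346.2500 = 10214.3750
edge 5: (10.5,39.5)→(3,20)  cross = 10.5·20 − 3·39.5 = 91.5000; (r_i+r_j)·cross = 13.5·91.5000 = 1235.2500
Σcross = 628.7500 → A = |Σcross|/2 = 314.3750 mm²
Σ(r_i+r_j)·cross = 21829.7500 → first moment M = |Σ|/6 = 3638.2917
R_c = M/A = 3638.2917/314.3750 = 11.5731 mm
θ = 284° = 4.956735 rad
V = θ·R_c·A = 4.956735·11.5731·314.3750 = 18034.048 mm³

Volume = 18034.048 mm³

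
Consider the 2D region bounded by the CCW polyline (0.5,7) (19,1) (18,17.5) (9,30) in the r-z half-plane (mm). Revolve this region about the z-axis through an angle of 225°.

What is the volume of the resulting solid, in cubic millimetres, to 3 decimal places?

Volume = 12982.795 mm³

Profile (r,z), 4 vertices: (0.5,7) (19,1) (18,17.5) (9,30)
edge 0: (0.5,7)→(19,1)  cross = 0.5·1 − 19·7 = -132.5000; (r_i+r_j)·cross = 19.5·-132.5000 = -2583.7500
edge 1: (19,1)→(18,17.5)  cross = 19·17.5 − 18·1 = 314.5000; (r_i+r_j)·cross = 37·314.5000 = 11636.5000
edge 2: (18,17.5)→(9,30)  cross = 18·30 − 9·17.5 = 382.5000; (r_i+r_j)·cross = 27·382.5000 = 10327.5000
edge 3: (9,30)→(0.5,7)  cross = 9·7 − 0.5·30 = 48.0000; (r_i+r_j)·cross = 9.5·48.0000 = 456.0000
Σcross = 612.5000 → A = |Σcross|/2 = 306.2500 mm²
Σ(r_i+r_j)·cross = 19836.2500 → first moment M = |Σ|/6 = 3306.0417
R_c = M/A = 3306.0417/306.2500 = 10.7952 mm
θ = 225° = 3.926991 rad
V = θ·R_c·A = 3.926991·10.7952·306.2500 = 12982.795 mm³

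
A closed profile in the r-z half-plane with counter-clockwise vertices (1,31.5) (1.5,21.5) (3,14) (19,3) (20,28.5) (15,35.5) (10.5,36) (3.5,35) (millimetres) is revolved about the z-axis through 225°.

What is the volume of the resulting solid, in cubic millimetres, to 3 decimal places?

Volume = 20116.910 mm³

Profile (r,z), 8 vertices: (1,31.5) (1.5,21.5) (3,14) (19,3) (20,28.5) (15,35.5) (10.5,36) (3.5,35)
edge 0: (1,31.5)→(1.5,21.5)  cross = 1·21.5 − 1.5·31.5 = -25.7500; (r_i+r_j)·cross = 2.5·-25.7500 = -64.3750
edge 1: (1.5,21.5)→(3,14)  cross = 1.5·14 − 3·21.5 = -43.5000; (r_i+r_j)·cross = 4.5·-43.5000 = -195.7500
edge 2: (3,14)→(19,3)  cross = 3·3 − 19·14 = -257.0000; (r_i+r_j)·cross = 22·-257.0000 = -5654.0000
edge 3: (19,3)→(20,28.5)  cross = 19·28.5 − 20·3 = 481.5000; (r_i+r_j)·cross = 39·481.5000 = 18778.5000
edge 4: (20,28.5)→(15,35.5)  cross = 20·35.5 − 15·28.5 = 282.5000; (r_i+r_j)·cross = 35·282.5000 = 9887.5000
edge 5: (15,35.5)→(10.5,36)  cross = 15·36 − 10.5·35.5 = 167.2500; (r_i+r_j)·cross = 25.5·167.2500 = 4264.8750
edge 6: (10.5,36)→(3.5,35)  cross = 10.5·35 − 3.5·36 = 241.5000; (r_i+r_j)·cross = 14·241.5000 = 3381.0000
edge 7: (3.5,35)→(1,31.5)  cross = 3.5·31.5 − 1·35 = 75.2500; (r_i+r_j)·cross = 4.5·75.2500 = 338.6250
Σcross = 921.7500 → A = |Σcross|/2 = 460.8750 mm²
Σ(r_i+r_j)·cross = 30736.3750 → first moment M = |Σ|/6 = 5122.7292
R_c = M/A = 5122.7292/460.8750 = 11.1152 mm
θ = 225° = 3.926991 rad
V = θ·R_c·A = 3.926991·11.1152·460.8750 = 20116.910 mm³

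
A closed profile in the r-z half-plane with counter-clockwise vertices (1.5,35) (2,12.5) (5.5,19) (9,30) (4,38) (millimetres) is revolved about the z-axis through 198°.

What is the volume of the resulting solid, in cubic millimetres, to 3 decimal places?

Profile (r,z), 5 vertices: (1.5,35) (2,12.5) (5.5,19) (9,30) (4,38)
edge 0: (1.5,35)→(2,12.5)  cross = 1.5·12.5 − 2·35 = -51.2500; (r_i+r_j)·cross = 3.5·-51.2500 = -179.3750
edge 1: (2,12.5)→(5.5,19)  cross = 2·19 − 5.5·12.5 = -30.7500; (r_i+r_j)·cross = 7.5·-30.7500 = -230.6250
edge 2: (5.5,19)→(9,30)  cross = 5.5·30 − 9·19 = -6.0000; (r_i+r_j)·cross = 14.5·-6.0000 = -87.0000
edge 3: (9,30)→(4,38)  cross = 9·38 − 4·30 = 222.0000; (r_i+r_j)·cross = 13·222.0000 = 2886.0000
edge 4: (4,38)→(1.5,35)  cross = 4·35 − 1.5·38 = 83.0000; (r_i+r_j)·cross = 5.5·83.0000 = 456.5000
Σcross = 217.0000 → A = |Σcross|/2 = 108.5000 mm²
Σ(r_i+r_j)·cross = 2845.5000 → first moment M = |Σ|/6 = 474.2500
R_c = M/A = 474.2500/108.5000 = 4.3710 mm
θ = 198° = 3.455752 rad
V = θ·R_c·A = 3.455752·4.3710·108.5000 = 1638.890 mm³

Volume = 1638.890 mm³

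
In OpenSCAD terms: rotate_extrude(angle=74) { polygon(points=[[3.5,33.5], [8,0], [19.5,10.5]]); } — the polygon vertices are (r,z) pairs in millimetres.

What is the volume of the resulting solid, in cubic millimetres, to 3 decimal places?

Volume = 2886.062 mm³

Profile (r,z), 3 vertices: (3.5,33.5) (8,0) (19.5,10.5)
edge 0: (3.5,33.5)→(8,0)  cross = 3.5·0 − 8·33.5 = -268.0000; (r_i+r_j)·cross = 11.5·-268.0000 = -3082.0000
edge 1: (8,0)→(19.5,10.5)  cross = 8·10.5 − 19.5·0 = 84.0000; (r_i+r_j)·cross = 27.5·84.0000 = 2310.0000
edge 2: (19.5,10.5)→(3.5,33.5)  cross = 19.5·33.5 − 3.5·10.5 = 616.5000; (r_i+r_j)·cross = 23·616.5000 = 14179.5000
Σcross = 432.5000 → A = |Σcross|/2 = 216.2500 mm²
Σ(r_i+r_j)·cross = 13407.5000 → first moment M = |Σ|/6 = 2234.5833
R_c = M/A = 2234.5833/216.2500 = 10.3333 mm
θ = 74° = 1.291544 rad
V = θ·R_c·A = 1.291544·10.3333·216.2500 = 2886.062 mm³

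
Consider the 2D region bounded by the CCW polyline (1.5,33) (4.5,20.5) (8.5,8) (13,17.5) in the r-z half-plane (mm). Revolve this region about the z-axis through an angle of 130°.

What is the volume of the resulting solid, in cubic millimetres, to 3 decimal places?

Profile (r,z), 4 vertices: (1.5,33) (4.5,20.5) (8.5,8) (13,17.5)
edge 0: (1.5,33)→(4.5,20.5)  cross = 1.5·20.5 − 4.5·33 = -117.7500; (r_i+r_j)·cross = 6·-117.7500 = -706.5000
edge 1: (4.5,20.5)→(8.5,8)  cross = 4.5·8 − 8.5·20.5 = -138.2500; (r_i+r_j)·cross = 13·-138.2500 = -1797.2500
edge 2: (8.5,8)→(13,17.5)  cross = 8.5·17.5 − 13·8 = 44.7500; (r_i+r_j)·cross = 21.5·44.7500 = 962.1250
edge 3: (13,17.5)→(1.5,33)  cross = 13·33 − 1.5·17.5 = 402.7500; (r_i+r_j)·cross = 14.5·402.7500 = 5839.8750
Σcross = 191.5000 → A = |Σcross|/2 = 95.7500 mm²
Σ(r_i+r_j)·cross = 4298.2500 → first moment M = |Σ|/6 = 716.3750
R_c = M/A = 716.3750/95.7500 = 7.4817 mm
θ = 130° = 2.268928 rad
V = θ·R_c·A = 2.268928·7.4817·95.7500 = 1625.403 mm³

Volume = 1625.403 mm³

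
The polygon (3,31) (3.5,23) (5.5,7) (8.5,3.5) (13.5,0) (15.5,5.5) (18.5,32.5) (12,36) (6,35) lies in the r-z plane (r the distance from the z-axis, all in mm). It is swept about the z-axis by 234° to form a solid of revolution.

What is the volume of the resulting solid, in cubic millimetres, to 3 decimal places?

Profile (r,z), 9 vertices: (3,31) (3.5,23) (5.5,7) (8.5,3.5) (13.5,0) (15.5,5.5) (18.5,32.5) (12,36) (6,35)
edge 0: (3,31)→(3.5,23)  cross = 3·23 − 3.5·31 = -39.5000; (r_i+r_j)·cross = 6.5·-39.5000 = -256.7500
edge 1: (3.5,23)→(5.5,7)  cross = 3.5·7 − 5.5·23 = -102.0000; (r_i+r_j)·cross = 9·-102.0000 = -918.0000
edge 2: (5.5,7)→(8.5,3.5)  cross = 5.5·3.5 − 8.5·7 = -40.2500; (r_i+r_j)·cross = 14·-40.2500 = -563.5000
edge 3: (8.5,3.5)→(13.5,0)  cross = 8.5·0 − 13.5·3.5 = -47.2500; (r_i+r_j)·cross = 22·-47.2500 = -1039.5000
edge 4: (13.5,0)→(15.5,5.5)  cross = 13.5·5.5 − 15.5·0 = 74.2500; (r_i+r_j)·cross = 29·74.2500 = 2153.2500
edge 5: (15.5,5.5)→(18.5,32.5)  cross = 15.5·32.5 − 18.5·5.5 = 402.0000; (r_i+r_j)·cross = 34·402.0000 = 13668.0000
edge 6: (18.5,32.5)→(12,36)  cross = 18.5·36 − 12·32.5 = 276.0000; (r_i+r_j)·cross = 30.5·276.0000 = 8418.0000
edge 7: (12,36)→(6,35)  cross = 12·35 − 6·36 = 204.0000; (r_i+r_j)·cross = 18·204.0000 = 3672.0000
edge 8: (6,35)→(3,31)  cross = 6·31 − 3·35 = 81.0000; (r_i+r_j)·cross = 9·81.0000 = 729.0000
Σcross = 808.2500 → A = |Σcross|/2 = 404.1250 mm²
Σ(r_i+r_j)·cross = 25862.5000 → first moment M = |Σ|/6 = 4310.4167
R_c = M/A = 4310.4167/404.1250 = 10.6660 mm
θ = 234° = 4.084070 rad
V = θ·R_c·A = 4.084070·10.6660·404.1250 = 17604.045 mm³

Volume = 17604.045 mm³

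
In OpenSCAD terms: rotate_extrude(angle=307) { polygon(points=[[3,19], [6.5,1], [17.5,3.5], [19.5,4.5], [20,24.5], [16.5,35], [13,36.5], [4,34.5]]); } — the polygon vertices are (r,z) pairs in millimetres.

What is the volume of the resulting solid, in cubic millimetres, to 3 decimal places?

Volume = 31054.672 mm³

Profile (r,z), 8 vertices: (3,19) (6.5,1) (17.5,3.5) (19.5,4.5) (20,24.5) (16.5,35) (13,36.5) (4,34.5)
edge 0: (3,19)→(6.5,1)  cross = 3·1 − 6.5·19 = -120.5000; (r_i+r_j)·cross = 9.5·-120.5000 = -1144.7500
edge 1: (6.5,1)→(17.5,3.5)  cross = 6.5·3.5 − 17.5·1 = 5.2500; (r_i+r_j)·cross = 24·5.2500 = 126.0000
edge 2: (17.5,3.5)→(19.5,4.5)  cross = 17.5·4.5 − 19.5·3.5 = 10.5000; (r_i+r_j)·cross = 37·10.5000 = 388.5000
edge 3: (19.5,4.5)→(20,24.5)  cross = 19.5·24.5 − 20·4.5 = 387.7500; (r_i+r_j)·cross = 39.5·387.7500 = 15316.1250
edge 4: (20,24.5)→(16.5,35)  cross = 20·35 − 16.5·24.5 = 295.7500; (r_i+r_j)·cross = 36.5·295.7500 = 10794.8750
edge 5: (16.5,35)→(13,36.5)  cross = 16.5·36.5 − 13·35 = 147.2500; (r_i+r_j)·cross = 29.5·147.2500 = 4343.8750
edge 6: (13,36.5)→(4,34.5)  cross = 13·34.5 − 4·36.5 = 302.5000; (r_i+r_j)·cross = 17·302.5000 = 5142.5000
edge 7: (4,34.5)→(3,19)  cross = 4·19 − 3·34.5 = -27.5000; (r_i+r_j)·cross = 7·-27.5000 = -192.5000
Σcross = 1001.0000 → A = |Σcross|/2 = 500.5000 mm²
Σ(r_i+r_j)·cross = 34774.6250 → first moment M = |Σ|/6 = 5795.7708
R_c = M/A = 5795.7708/500.5000 = 11.5800 mm
θ = 307° = 5.358161 rad
V = θ·R_c·A = 5.358161·11.5800·500.5000 = 31054.672 mm³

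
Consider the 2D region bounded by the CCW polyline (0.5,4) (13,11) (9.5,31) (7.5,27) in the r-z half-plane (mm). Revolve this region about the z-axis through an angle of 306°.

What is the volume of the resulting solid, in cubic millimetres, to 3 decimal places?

Profile (r,z), 4 vertices: (0.5,4) (13,11) (9.5,31) (7.5,27)
edge 0: (0.5,4)→(13,11)  cross = 0.5·11 − 13·4 = -46.5000; (r_i+r_j)·cross = 13.5·-46.5000 = -627.7500
edge 1: (13,11)→(9.5,31)  cross = 13·31 − 9.5·11 = 298.5000; (r_i+r_j)·cross = 22.5·298.5000 = 6716.2500
edge 2: (9.5,31)→(7.5,27)  cross = 9.5·27 − 7.5·31 = 24.0000; (r_i+r_j)·cross = 17·24.0000 = 408.0000
edge 3: (7.5,27)→(0.5,4)  cross = 7.5·4 − 0.5·27 = 16.5000; (r_i+r_j)·cross = 8·16.5000 = 132.0000
Σcross = 292.5000 → A = |Σcross|/2 = 146.2500 mm²
Σ(r_i+r_j)·cross = 6628.5000 → first moment M = |Σ|/6 = 1104.7500
R_c = M/A = 1104.7500/146.2500 = 7.5538 mm
θ = 306° = 5.340708 rad
V = θ·R_c·A = 5.340708·7.5538·146.2500 = 5900.147 mm³

Volume = 5900.147 mm³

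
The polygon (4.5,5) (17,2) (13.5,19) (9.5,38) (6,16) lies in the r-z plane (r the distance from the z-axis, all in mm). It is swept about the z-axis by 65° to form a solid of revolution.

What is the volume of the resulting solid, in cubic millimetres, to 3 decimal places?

Volume = 2537.891 mm³

Profile (r,z), 5 vertices: (4.5,5) (17,2) (13.5,19) (9.5,38) (6,16)
edge 0: (4.5,5)→(17,2)  cross = 4.5·2 − 17·5 = -76.0000; (r_i+r_j)·cross = 21.5·-76.0000 = -1634.0000
edge 1: (17,2)→(13.5,19)  cross = 17·19 − 13.5·2 = 296.0000; (r_i+r_j)·cross = 30.5·296.0000 = 9028.0000
edge 2: (13.5,19)→(9.5,38)  cross = 13.5·38 − 9.5·19 = 332.5000; (r_i+r_j)·cross = 23·332.5000 = 7647.5000
edge 3: (9.5,38)→(6,16)  cross = 9.5·16 − 6·38 = -76.0000; (r_i+r_j)·cross = 15.5·-76.0000 = -1178.0000
edge 4: (6,16)→(4.5,5)  cross = 6·5 − 4.5·16 = -42.0000; (r_i+r_j)·cross = 10.5·-42.0000 = -441.0000
Σcross = 434.5000 → A = |Σcross|/2 = 217.2500 mm²
Σ(r_i+r_j)·cross = 13422.5000 → first moment M = |Σ|/6 = 2237.0833
R_c = M/A = 2237.0833/217.2500 = 10.2973 mm
θ = 65° = 1.134464 rad
V = θ·R_c·A = 1.134464·10.2973·217.2500 = 2537.891 mm³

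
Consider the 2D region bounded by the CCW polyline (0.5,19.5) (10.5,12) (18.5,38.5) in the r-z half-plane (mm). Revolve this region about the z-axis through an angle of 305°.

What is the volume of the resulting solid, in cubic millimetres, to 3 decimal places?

Profile (r,z), 3 vertices: (0.5,19.5) (10.5,12) (18.5,38.5)
edge 0: (0.5,19.5)→(10.5,12)  cross = 0.5·12 − 10.5·19.5 = -198.7500; (r_i+r_j)·cross = 11·-198.7500 = -2186.2500
edge 1: (10.5,12)→(18.5,38.5)  cross = 10.5·38.5 − 18.5·12 = 182.2500; (r_i+r_j)·cross = 29·182.2500 = 5285.2500
edge 2: (18.5,38.5)→(0.5,19.5)  cross = 18.5·19.5 − 0.5·38.5 = 341.5000; (r_i+r_j)·cross = 19·341.5000 = 6488.5000
Σcross = 325.0000 → A = |Σcross|/2 = 162.5000 mm²
Σ(r_i+r_j)·cross = 9587.5000 → first moment M = |Σ|/6 = 1597.9167
R_c = M/A = 1597.9167/162.5000 = 9.8333 mm
θ = 305° = 5.323254 rad
V = θ·R_c·A = 5.323254·9.8333·162.5000 = 8506.117 mm³

Volume = 8506.117 mm³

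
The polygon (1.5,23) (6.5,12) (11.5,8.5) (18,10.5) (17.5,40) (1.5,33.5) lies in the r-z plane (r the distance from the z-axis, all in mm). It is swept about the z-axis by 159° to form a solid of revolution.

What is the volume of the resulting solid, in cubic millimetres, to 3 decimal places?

Volume = 11791.981 mm³

Profile (r,z), 6 vertices: (1.5,23) (6.5,12) (11.5,8.5) (18,10.5) (17.5,40) (1.5,33.5)
edge 0: (1.5,23)→(6.5,12)  cross = 1.5·12 − 6.5·23 = -131.5000; (r_i+r_j)·cross = 8·-131.5000 = -1052.0000
edge 1: (6.5,12)→(11.5,8.5)  cross = 6.5·8.5 − 11.5·12 = -82.7500; (r_i+r_j)·cross = 18·-82.7500 = -1489.5000
edge 2: (11.5,8.5)→(18,10.5)  cross = 11.5·10.5 − 18·8.5 = -32.2500; (r_i+r_j)·cross = 29.5·-32.2500 = -951.3750
edge 3: (18,10.5)→(17.5,40)  cross = 18·40 − 17.5·10.5 = 536.2500; (r_i+r_j)·cross = 35.5·536.2500 = 19036.8750
edge 4: (17.5,40)→(1.5,33.5)  cross = 17.5·33.5 − 1.5·40 = 526.2500; (r_i+r_j)·cross = 19·526.2500 = 9998.7500
edge 5: (1.5,33.5)→(1.5,23)  cross = 1.5·23 − 1.5·33.5 = -15.7500; (r_i+r_j)·cross = 3·-15.7500 = -47.2500
Σcross = 800.2500 → A = |Σcross|/2 = 400.1250 mm²
Σ(r_i+r_j)·cross = 25495.5000 → first moment M = |Σ|/6 = 4249.2500
R_c = M/A = 4249.2500/400.1250 = 10.6198 mm
θ = 159° = 2.775074 rad
V = θ·R_c·A = 2.775074·10.6198·400.1250 = 11791.981 mm³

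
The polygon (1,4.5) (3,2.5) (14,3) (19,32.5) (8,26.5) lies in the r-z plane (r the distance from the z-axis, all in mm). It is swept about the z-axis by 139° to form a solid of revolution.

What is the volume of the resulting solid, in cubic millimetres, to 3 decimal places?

Volume = 7806.893 mm³

Profile (r,z), 5 vertices: (1,4.5) (3,2.5) (14,3) (19,32.5) (8,26.5)
edge 0: (1,4.5)→(3,2.5)  cross = 1·2.5 − 3·4.5 = -11.0000; (r_i+r_j)·cross = 4·-11.0000 = -44.0000
edge 1: (3,2.5)→(14,3)  cross = 3·3 − 14·2.5 = -26.0000; (r_i+r_j)·cross = 17·-26.0000 = -442.0000
edge 2: (14,3)→(19,32.5)  cross = 14·32.5 − 19·3 = 398.0000; (r_i+r_j)·cross = 33·398.0000 = 13134.0000
edge 3: (19,32.5)→(8,26.5)  cross = 19·26.5 − 8·32.5 = 243.5000; (r_i+r_j)·cross = 27·243.5000 = 6574.5000
edge 4: (8,26.5)→(1,4.5)  cross = 8·4.5 − 1·26.5 = 9.5000; (r_i+r_j)·cross = 9·9.5000 = 85.5000
Σcross = 614.0000 → A = |Σcross|/2 = 307.0000 mm²
Σ(r_i+r_j)·cross = 19308.0000 → first moment M = |Σ|/6 = 3218.0000
R_c = M/A = 3218.0000/307.0000 = 10.4821 mm
θ = 139° = 2.426008 rad
V = θ·R_c·A = 2.426008·10.4821·307.0000 = 7806.893 mm³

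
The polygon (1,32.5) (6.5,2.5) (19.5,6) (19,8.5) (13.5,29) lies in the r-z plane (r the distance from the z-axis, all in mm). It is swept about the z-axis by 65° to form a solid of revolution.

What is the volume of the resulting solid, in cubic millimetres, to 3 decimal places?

Volume = 3836.899 mm³

Profile (r,z), 5 vertices: (1,32.5) (6.5,2.5) (19.5,6) (19,8.5) (13.5,29)
edge 0: (1,32.5)→(6.5,2.5)  cross = 1·2.5 − 6.5·32.5 = -208.7500; (r_i+r_j)·cross = 7.5·-208.7500 = -1565.6250
edge 1: (6.5,2.5)→(19.5,6)  cross = 6.5·6 − 19.5·2.5 = -9.7500; (r_i+r_j)·cross = 26·-9.7500 = -253.5000
edge 2: (19.5,6)→(19,8.5)  cross = 19.5·8.5 − 19·6 = 51.7500; (r_i+r_j)·cross = 38.5·51.7500 = 1992.3750
edge 3: (19,8.5)→(13.5,29)  cross = 19·29 − 13.5·8.5 = 436.2500; (r_i+r_j)·cross = 32.5·436.2500 = 14178.1250
edge 4: (13.5,29)→(1,32.5)  cross = 13.5·32.5 − 1·29 = 409.7500; (r_i+r_j)·cross = 14.5·409.7500 = 5941.3750
Σcross = 679.2500 → A = |Σcross|/2 = 339.6250 mm²
Σ(r_i+r_j)·cross = 20292.7500 → first moment M = |Σ|/6 = 3382.1250
R_c = M/A = 3382.1250/339.6250 = 9.9584 mm
θ = 65° = 1.134464 rad
V = θ·R_c·A = 1.134464·9.9584·339.6250 = 3836.899 mm³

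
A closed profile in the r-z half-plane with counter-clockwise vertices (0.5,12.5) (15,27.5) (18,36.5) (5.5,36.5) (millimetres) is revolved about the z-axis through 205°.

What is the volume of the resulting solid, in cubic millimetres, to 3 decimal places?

Profile (r,z), 4 vertices: (0.5,12.5) (15,27.5) (18,36.5) (5.5,36.5)
edge 0: (0.5,12.5)→(15,27.5)  cross = 0.5·27.5 − 15·12.5 = -173.7500; (r_i+r_j)·cross = 15.5·-173.7500 = -2693.1250
edge 1: (15,27.5)→(18,36.5)  cross = 15·36.5 − 18·27.5 = 52.5000; (r_i+r_j)·cross = 33·52.5000 = 1732.5000
edge 2: (18,36.5)→(5.5,36.5)  cross = 18·36.5 − 5.5·36.5 = 456.2500; (r_i+r_j)·cross = 23.5·456.2500 = 10721.8750
edge 3: (5.5,36.5)→(0.5,12.5)  cross = 5.5·12.5 − 0.5·36.5 = 50.5000; (r_i+r_j)·cross = 6·50.5000 = 303.0000
Σcross = 385.5000 → A = |Σcross|/2 = 192.7500 mm²
Σ(r_i+r_j)·cross = 10064.2500 → first moment M = |Σ|/6 = 1677.3750
R_c = M/A = 1677.3750/192.7500 = 8.7023 mm
θ = 205° = 3.577925 rad
V = θ·R_c·A = 3.577925·8.7023·192.7500 = 6001.522 mm³

Volume = 6001.522 mm³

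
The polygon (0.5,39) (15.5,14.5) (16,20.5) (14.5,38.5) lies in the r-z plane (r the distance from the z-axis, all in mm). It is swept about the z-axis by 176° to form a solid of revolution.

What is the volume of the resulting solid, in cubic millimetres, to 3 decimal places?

Profile (r,z), 4 vertices: (0.5,39) (15.5,14.5) (16,20.5) (14.5,38.5)
edge 0: (0.5,39)→(15.5,14.5)  cross = 0.5·14.5 − 15.5·39 = -597.2500; (r_i+r_j)·cross = 16·-597.2500 = -9556.0000
edge 1: (15.5,14.5)→(16,20.5)  cross = 15.5·20.5 − 16·14.5 = 85.7500; (r_i+r_j)·cross = 31.5·85.7500 = 2701.1250
edge 2: (16,20.5)→(14.5,38.5)  cross = 16·38.5 − 14.5·20.5 = 318.7500; (r_i+r_j)·cross = 30.5·318.7500 = 9721.8750
edge 3: (14.5,38.5)→(0.5,39)  cross = 14.5·39 − 0.5·38.5 = 546.2500; (r_i+r_j)·cross = 15·546.2500 = 8193.7500
Σcross = 353.5000 → A = |Σcross|/2 = 176.7500 mm²
Σ(r_i+r_j)·cross = 11060.7500 → first moment M = |Σ|/6 = 1843.4583
R_c = M/A = 1843.4583/176.7500 = 10.4298 mm
θ = 176° = 3.071779 rad
V = θ·R_c·A = 3.071779·10.4298·176.7500 = 5662.697 mm³

Volume = 5662.697 mm³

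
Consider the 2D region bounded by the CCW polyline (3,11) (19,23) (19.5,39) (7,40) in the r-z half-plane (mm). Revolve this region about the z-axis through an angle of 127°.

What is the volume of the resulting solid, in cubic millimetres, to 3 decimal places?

Profile (r,z), 4 vertices: (3,11) (19,23) (19.5,39) (7,40)
edge 0: (3,11)→(19,23)  cross = 3·23 − 19·11 = -140.0000; (r_i+r_j)·cross = 22·-140.0000 = -3080.0000
edge 1: (19,23)→(19.5,39)  cross = 19·39 − 19.5·23 = 292.5000; (r_i+r_j)·cross = 38.5·292.5000 = 11261.2500
edge 2: (19.5,39)→(7,40)  cross = 19.5·40 − 7·39 = 507.0000; (r_i+r_j)·cross = 26.5·507.0000 = 13435.5000
edge 3: (7,40)→(3,11)  cross = 7·11 − 3·40 = -43.0000; (r_i+r_j)·cross = 10·-43.0000 = -430.0000
Σcross = 616.5000 → A = |Σcross|/2 = 308.2500 mm²
Σ(r_i+r_j)·cross = 21186.7500 → first moment M = |Σ|/6 = 3531.1250
R_c = M/A = 3531.1250/308.2500 = 11.4554 mm
θ = 127° = 2.216568 rad
V = θ·R_c·A = 2.216568·11.4554·308.2500 = 7826.979 mm³

Volume = 7826.979 mm³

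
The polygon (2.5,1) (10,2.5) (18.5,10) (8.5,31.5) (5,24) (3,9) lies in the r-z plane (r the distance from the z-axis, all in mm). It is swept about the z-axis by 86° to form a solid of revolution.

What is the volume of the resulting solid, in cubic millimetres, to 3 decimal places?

Profile (r,z), 6 vertices: (2.5,1) (10,2.5) (18.5,10) (8.5,31.5) (5,24) (3,9)
edge 0: (2.5,1)→(10,2.5)  cross = 2.5·2.5 − 10·1 = -3.7500; (r_i+r_j)·cross = 12.5·-3.7500 = -46.8750
edge 1: (10,2.5)→(18.5,10)  cross = 10·10 − 18.5·2.5 = 53.7500; (r_i+r_j)·cross = 28.5·53.7500 = 1531.8750
edge 2: (18.5,10)→(8.5,31.5)  cross = 18.5·31.5 − 8.5·10 = 497.7500; (r_i+r_j)·cross = 27·497.7500 = 13439.2500
edge 3: (8.5,31.5)→(5,24)  cross = 8.5·24 − 5·31.5 = 46.5000; (r_i+r_j)·cross = 13.5·46.5000 = 627.7500
edge 4: (5,24)→(3,9)  cross = 5·9 − 3·24 = -27.0000; (r_i+r_j)·cross = 8·-27.0000 = -216.0000
edge 5: (3,9)→(2.5,1)  cross = 3·1 − 2.5·9 = -19.5000; (r_i+r_j)·cross = 5.5·-19.5000 = -107.2500
Σcross = 547.7500 → A = |Σcross|/2 = 273.8750 mm²
Σ(r_i+r_j)·cross = 15228.7500 → first moment M = |Σ|/6 = 2538.1250
R_c = M/A = 2538.1250/273.8750 = 9.2675 mm
θ = 86° = 1.500983 rad
V = θ·R_c·A = 1.500983·9.2675·273.8750 = 3809.683 mm³

Volume = 3809.683 mm³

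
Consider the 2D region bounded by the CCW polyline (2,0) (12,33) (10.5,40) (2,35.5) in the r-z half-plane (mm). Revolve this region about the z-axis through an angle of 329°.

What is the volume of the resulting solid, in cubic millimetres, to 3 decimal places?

Volume = 6989.253 mm³

Profile (r,z), 4 vertices: (2,0) (12,33) (10.5,40) (2,35.5)
edge 0: (2,0)→(12,33)  cross = 2·33 − 12·0 = 66.0000; (r_i+r_j)·cross = 14·66.0000 = 924.0000
edge 1: (12,33)→(10.5,40)  cross = 12·40 − 10.5·33 = 133.5000; (r_i+r_j)·cross = 22.5·133.5000 = 3003.7500
edge 2: (10.5,40)→(2,35.5)  cross = 10.5·35.5 − 2·40 = 292.7500; (r_i+r_j)·cross = 12.5·292.7500 = 3659.3750
edge 3: (2,35.5)→(2,0)  cross = 2·0 − 2·35.5 = -71.0000; (r_i+r_j)·cross = 4·-71.0000 = -284.0000
Σcross = 421.2500 → A = |Σcross|/2 = 210.6250 mm²
Σ(r_i+r_j)·cross = 7303.1250 → first moment M = |Σ|/6 = 1217.1875
R_c = M/A = 1217.1875/210.6250 = 5.7789 mm
θ = 329° = 5.742133 rad
V = θ·R_c·A = 5.742133·5.7789·210.6250 = 6989.253 mm³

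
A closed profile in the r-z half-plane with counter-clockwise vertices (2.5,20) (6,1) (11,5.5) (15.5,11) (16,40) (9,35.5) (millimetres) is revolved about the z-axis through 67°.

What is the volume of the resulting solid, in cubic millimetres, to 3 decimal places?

Volume = 4006.653 mm³

Profile (r,z), 6 vertices: (2.5,20) (6,1) (11,5.5) (15.5,11) (16,40) (9,35.5)
edge 0: (2.5,20)→(6,1)  cross = 2.5·1 − 6·20 = -117.5000; (r_i+r_j)·cross = 8.5·-117.5000 = -998.7500
edge 1: (6,1)→(11,5.5)  cross = 6·5.5 − 11·1 = 22.0000; (r_i+r_j)·cross = 17·22.0000 = 374.0000
edge 2: (11,5.5)→(15.5,11)  cross = 11·11 − 15.5·5.5 = 35.7500; (r_i+r_j)·cross = 26.5·35.7500 = 947.3750
edge 3: (15.5,11)→(16,40)  cross = 15.5·40 − 16·11 = 444.0000; (r_i+r_j)·cross = 31.5·444.0000 = 13986.0000
edge 4: (16,40)→(9,35.5)  cross = 16·35.5 − 9·40 = 208.0000; (r_i+r_j)·cross = 25·208.0000 = 5200.0000
edge 5: (9,35.5)→(2.5,20)  cross = 9·20 − 2.5·35.5 = 91.2500; (r_i+r_j)·cross = 11.5·91.2500 = 1049.3750
Σcross = 683.5000 → A = |Σcross|/2 = 341.7500 mm²
Σ(r_i+r_j)·cross = 20558.0000 → first moment M = |Σ|/6 = 3426.3333
R_c = M/A = 3426.3333/341.7500 = 10.0258 mm
θ = 67° = 1.169371 rad
V = θ·R_c·A = 1.169371·10.0258·341.7500 = 4006.653 mm³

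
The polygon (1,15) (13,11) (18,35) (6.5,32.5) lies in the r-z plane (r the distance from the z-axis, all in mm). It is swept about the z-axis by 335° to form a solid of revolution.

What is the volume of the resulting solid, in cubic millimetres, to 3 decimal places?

Volume = 14263.641 mm³

Profile (r,z), 4 vertices: (1,15) (13,11) (18,35) (6.5,32.5)
edge 0: (1,15)→(13,11)  cross = 1·11 − 13·15 = -184.0000; (r_i+r_j)·cross = 14·-184.0000 = -2576.0000
edge 1: (13,11)→(18,35)  cross = 13·35 − 18·11 = 257.0000; (r_i+r_j)·cross = 31·257.0000 = 7967.0000
edge 2: (18,35)→(6.5,32.5)  cross = 18·32.5 − 6.5·35 = 357.5000; (r_i+r_j)·cross = 24.5·357.5000 = 8758.7500
edge 3: (6.5,32.5)→(1,15)  cross = 6.5·15 − 1·32.5 = 65.0000; (r_i+r_j)·cross = 7.5·65.0000 = 487.5000
Σcross = 495.5000 → A = |Σcross|/2 = 247.7500 mm²
Σ(r_i+r_j)·cross = 14637.2500 → first moment M = |Σ|/6 = 2439.5417
R_c = M/A = 2439.5417/247.7500 = 9.8468 mm
θ = 335° = 5.846853 rad
V = θ·R_c·A = 5.846853·9.8468·247.7500 = 14263.641 mm³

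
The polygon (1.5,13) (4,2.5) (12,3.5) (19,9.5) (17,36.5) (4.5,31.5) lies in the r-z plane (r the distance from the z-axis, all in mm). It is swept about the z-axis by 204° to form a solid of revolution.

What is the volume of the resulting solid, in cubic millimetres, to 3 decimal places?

Profile (r,z), 6 vertices: (1.5,13) (4,2.5) (12,3.5) (19,9.5) (17,36.5) (4.5,31.5)
edge 0: (1.5,13)→(4,2.5)  cross = 1.5·2.5 − 4·13 = -48.2500; (r_i+r_j)·cross = 5.5·-48.2500 = -265.3750
edge 1: (4,2.5)→(12,3.5)  cross = 4·3.5 − 12·2.5 = -16.0000; (r_i+r_j)·cross = 16·-16.0000 = -256.0000
edge 2: (12,3.5)→(19,9.5)  cross = 12·9.5 − 19·3.5 = 47.5000; (r_i+r_j)·cross = 31·47.5000 = 1472.5000
edge 3: (19,9.5)→(17,36.5)  cross = 19·36.5 − 17·9.5 = 532.0000; (r_i+r_j)·cross = 36·532.0000 = 19152.0000
edge 4: (17,36.5)→(4.5,31.5)  cross = 17·31.5 − 4.5·36.5 = 371.2500; (r_i+r_j)·cross = 21.5·371.2500 = 7981.8750
edge 5: (4.5,31.5)→(1.5,13)  cross = 4.5·13 − 1.5·31.5 = 11.2500; (r_i+r_j)·cross = 6·11.2500 = 67.5000
Σcross = 897.7500 → A = |Σcross|/2 = 448.8750 mm²
Σ(r_i+r_j)·cross = 28152.5000 → first moment M = |Σ|/6 = 4692.0833
R_c = M/A = 4692.0833/448.8750 = 10.4530 mm
θ = 204° = 3.560472 rad
V = θ·R_c·A = 3.560472·10.4530·448.8750 = 16706.030 mm³

Volume = 16706.030 mm³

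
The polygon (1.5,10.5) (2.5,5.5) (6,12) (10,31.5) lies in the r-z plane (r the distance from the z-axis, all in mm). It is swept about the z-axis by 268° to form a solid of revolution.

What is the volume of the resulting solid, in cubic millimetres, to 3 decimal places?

Volume = 1302.387 mm³

Profile (r,z), 4 vertices: (1.5,10.5) (2.5,5.5) (6,12) (10,31.5)
edge 0: (1.5,10.5)→(2.5,5.5)  cross = 1.5·5.5 − 2.5·10.5 = -18.0000; (r_i+r_j)·cross = 4·-18.0000 = -72.0000
edge 1: (2.5,5.5)→(6,12)  cross = 2.5·12 − 6·5.5 = -3.0000; (r_i+r_j)·cross = 8.5·-3.0000 = -25.5000
edge 2: (6,12)→(10,31.5)  cross = 6·31.5 − 10·12 = 69.0000; (r_i+r_j)·cross = 16·69.0000 = 1104.0000
edge 3: (10,31.5)→(1.5,10.5)  cross = 10·10.5 − 1.5·31.5 = 57.7500; (r_i+r_j)·cross = 11.5·57.7500 = 664.1250
Σcross = 105.7500 → A = |Σcross|/2 = 52.8750 mm²
Σ(r_i+r_j)·cross = 1670.6250 → first moment M = |Σ|/6 = 278.4375
R_c = M/A = 278.4375/52.8750 = 5.2660 mm
θ = 268° = 4.677482 rad
V = θ·R_c·A = 4.677482·5.2660·52.8750 = 1302.387 mm³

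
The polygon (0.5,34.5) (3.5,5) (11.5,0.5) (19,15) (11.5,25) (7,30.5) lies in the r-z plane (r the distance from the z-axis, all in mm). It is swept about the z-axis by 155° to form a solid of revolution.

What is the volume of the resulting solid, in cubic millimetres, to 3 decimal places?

Volume = 8042.175 mm³

Profile (r,z), 6 vertices: (0.5,34.5) (3.5,5) (11.5,0.5) (19,15) (11.5,25) (7,30.5)
edge 0: (0.5,34.5)→(3.5,5)  cross = 0.5·5 − 3.5·34.5 = -118.2500; (r_i+r_j)·cross = 4·-118.2500 = -473.0000
edge 1: (3.5,5)→(11.5,0.5)  cross = 3.5·0.5 − 11.5·5 = -55.7500; (r_i+r_j)·cross = 15·-55.7500 = -836.2500
edge 2: (11.5,0.5)→(19,15)  cross = 11.5·15 − 19·0.5 = 163.0000; (r_i+r_j)·cross = 30.5·163.0000 = 4971.5000
edge 3: (19,15)→(11.5,25)  cross = 19·25 − 11.5·15 = 302.5000; (r_i+r_j)·cross = 30.5·302.5000 = 9226.2500
edge 4: (11.5,25)→(7,30.5)  cross = 11.5·30.5 − 7·25 = 175.7500; (r_i+r_j)·cross = 18.5·175.7500 = 3251.3750
edge 5: (7,30.5)→(0.5,34.5)  cross = 7·34.5 − 0.5·30.5 = 226.2500; (r_i+r_j)·cross = 7.5·226.2500 = 1696.8750
Σcross = 693.5000 → A = |Σcross|/2 = 346.7500 mm²
Σ(r_i+r_j)·cross = 17836.7500 → first moment M = |Σ|/6 = 2972.7917
R_c = M/A = 2972.7917/346.7500 = 8.5733 mm
θ = 155° = 2.705260 rad
V = θ·R_c·A = 2.705260·8.5733·346.7500 = 8042.175 mm³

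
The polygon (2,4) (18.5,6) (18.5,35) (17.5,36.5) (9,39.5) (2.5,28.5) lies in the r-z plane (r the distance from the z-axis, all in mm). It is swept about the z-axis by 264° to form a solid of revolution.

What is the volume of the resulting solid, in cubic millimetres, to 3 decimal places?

Profile (r,z), 6 vertices: (2,4) (18.5,6) (18.5,35) (17.5,36.5) (9,39.5) (2.5,28.5)
edge 0: (2,4)→(18.5,6)  cross = 2·6 − 18.5·4 = -62.0000; (r_i+r_j)·cross = 20.5·-62.0000 = -1271.0000
edge 1: (18.5,6)→(18.5,35)  cross = 18.5·35 − 18.5·6 = 536.5000; (r_i+r_j)·cross = 37·536.5000 = 19850.5000
edge 2: (18.5,35)→(17.5,36.5)  cross = 18.5·36.5 − 17.5·35 = 62.7500; (r_i+r_j)·cross = 36·62.7500 = 2259.0000
edge 3: (17.5,36.5)→(9,39.5)  cross = 17.5·39.5 − 9·36.5 = 362.7500; (r_i+r_j)·cross = 26.5·362.7500 = 9612.8750
edge 4: (9,39.5)→(2.5,28.5)  cross = 9·28.5 − 2.5·39.5 = 157.7500; (r_i+r_j)·cross = 11.5·157.7500 = 1814.1250
edge 5: (2.5,28.5)→(2,4)  cross = 2.5·4 − 2·28.5 = -47.0000; (r_i+r_j)·cross = 4.5·-47.0000 = -211.5000
Σcross = 1010.7500 → A = |Σcross|/2 = 505.3750 mm²
Σ(r_i+r_j)·cross = 32054.0000 → first moment M = |Σ|/6 = 5342.3333
R_c = M/A = 5342.3333/505.3750 = 10.5710 mm
θ = 264° = 4.607669 rad
V = θ·R_c·A = 4.607669·10.5710·505.3750 = 24615.705 mm³

Volume = 24615.705 mm³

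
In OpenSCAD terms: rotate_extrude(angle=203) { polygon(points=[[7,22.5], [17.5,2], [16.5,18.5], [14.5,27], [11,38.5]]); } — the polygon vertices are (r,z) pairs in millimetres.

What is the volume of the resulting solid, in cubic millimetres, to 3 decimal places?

Profile (r,z), 5 vertices: (7,22.5) (17.5,2) (16.5,18.5) (14.5,27) (11,38.5)
edge 0: (7,22.5)→(17.5,2)  cross = 7·2 − 17.5·22.5 = -379.7500; (r_i+r_j)·cross = 24.5·-379.7500 = -9303.8750
edge 1: (17.5,2)→(16.5,18.5)  cross = 17.5·18.5 − 16.5·2 = 290.7500; (r_i+r_j)·cross = 34·290.7500 = 9885.5000
edge 2: (16.5,18.5)→(14.5,27)  cross = 16.5·27 − 14.5·18.5 = 177.2500; (r_i+r_j)·cross = 31·177.2500 = 5494.7500
edge 3: (14.5,27)→(11,38.5)  cross = 14.5·38.5 − 11·27 = 261.2500; (r_i+r_j)·cross = 25.5·261.2500 = 6661.8750
edge 4: (11,38.5)→(7,22.5)  cross = 11·22.5 − 7·38.5 = -22.0000; (r_i+r_j)·cross = 18·-22.0000 = -396.0000
Σcross = 327.5000 → A = |Σcross|/2 = 163.7500 mm²
Σ(r_i+r_j)·cross = 12342.2500 → first moment M = |Σ|/6 = 2057.0417
R_c = M/A = 2057.0417/163.7500 = 12.5621 mm
θ = 203° = 3.543018 rad
V = θ·R_c·A = 3.543018·12.5621·163.7500 = 7288.136 mm³

Volume = 7288.136 mm³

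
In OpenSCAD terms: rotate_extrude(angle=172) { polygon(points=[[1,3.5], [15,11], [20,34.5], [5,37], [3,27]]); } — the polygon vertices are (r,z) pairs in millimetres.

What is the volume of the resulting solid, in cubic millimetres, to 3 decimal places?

Volume = 12038.886 mm³

Profile (r,z), 5 vertices: (1,3.5) (15,11) (20,34.5) (5,37) (3,27)
edge 0: (1,3.5)→(15,11)  cross = 1·11 − 15·3.5 = -41.5000; (r_i+r_j)·cross = 16·-41.5000 = -664.0000
edge 1: (15,11)→(20,34.5)  cross = 15·34.5 − 20·11 = 297.5000; (r_i+r_j)·cross = 35·297.5000 = 10412.5000
edge 2: (20,34.5)→(5,37)  cross = 20·37 − 5·34.5 = 567.5000; (r_i+r_j)·cross = 25·567.5000 = 14187.5000
edge 3: (5,37)→(3,27)  cross = 5·27 − 3·37 = 24.0000; (r_i+r_j)·cross = 8·24.0000 = 192.0000
edge 4: (3,27)→(1,3.5)  cross = 3·3.5 − 1·27 = -16.5000; (r_i+r_j)·cross = 4·-16.5000 = -66.0000
Σcross = 831.0000 → A = |Σcross|/2 = 415.5000 mm²
Σ(r_i+r_j)·cross = 24062.0000 → first moment M = |Σ|/6 = 4010.3333
R_c = M/A = 4010.3333/415.5000 = 9.6518 mm
θ = 172° = 3.001966 rad
V = θ·R_c·A = 3.001966·9.6518·415.5000 = 12038.886 mm³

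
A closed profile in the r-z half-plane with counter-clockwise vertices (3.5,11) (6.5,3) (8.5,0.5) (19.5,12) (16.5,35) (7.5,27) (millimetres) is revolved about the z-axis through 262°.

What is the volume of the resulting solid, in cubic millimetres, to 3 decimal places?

Volume = 17788.999 mm³

Profile (r,z), 6 vertices: (3.5,11) (6.5,3) (8.5,0.5) (19.5,12) (16.5,35) (7.5,27)
edge 0: (3.5,11)→(6.5,3)  cross = 3.5·3 − 6.5·11 = -61.0000; (r_i+r_j)·cross = 10·-61.0000 = -610.0000
edge 1: (6.5,3)→(8.5,0.5)  cross = 6.5·0.5 − 8.5·3 = -22.2500; (r_i+r_j)·cross = 15·-22.2500 = -333.7500
edge 2: (8.5,0.5)→(19.5,12)  cross = 8.5·12 − 19.5·0.5 = 92.2500; (r_i+r_j)·cross = 28·92.2500 = 2583.0000
edge 3: (19.5,12)→(16.5,35)  cross = 19.5·35 − 16.5·12 = 484.5000; (r_i+r_j)·cross = 36·484.5000 = 17442.0000
edge 4: (16.5,35)→(7.5,27)  cross = 16.5·27 − 7.5·35 = 183.0000; (r_i+r_j)·cross = 24·183.0000 = 4392.0000
edge 5: (7.5,27)→(3.5,11)  cross = 7.5·11 − 3.5·27 = -12.0000; (r_i+r_j)·cross = 11·-12.0000 = -132.0000
Σcross = 664.5000 → A = |Σcross|/2 = 332.2500 mm²
Σ(r_i+r_j)·cross = 23341.2500 → first moment M = |Σ|/6 = 3890.2083
R_c = M/A = 3890.2083/332.2500 = 11.7087 mm
θ = 262° = 4.572763 rad
V = θ·R_c·A = 4.572763·11.7087·332.2500 = 17788.999 mm³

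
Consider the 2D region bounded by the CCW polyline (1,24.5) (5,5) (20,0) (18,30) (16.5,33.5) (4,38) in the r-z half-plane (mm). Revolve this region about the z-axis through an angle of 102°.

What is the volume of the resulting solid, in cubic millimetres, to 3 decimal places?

Profile (r,z), 6 vertices: (1,24.5) (5,5) (20,0) (18,30) (16.5,33.5) (4,38)
edge 0: (1,24.5)→(5,5)  cross = 1·5 − 5·24.5 = -117.5000; (r_i+r_j)·cross = 6·-117.5000 = -705.0000
edge 1: (5,5)→(20,0)  cross = 5·0 − 20·5 = -100.0000; (r_i+r_j)·cross = 25·-100.0000 = -2500.0000
edge 2: (20,0)→(18,30)  cross = 20·30 − 18·0 = 600.0000; (r_i+r_j)·cross = 38·600.0000 = 22800.0000
edge 3: (18,30)→(16.5,33.5)  cross = 18·33.5 − 16.5·30 = 108.0000; (r_i+r_j)·cross = 34.5·108.0000 = 3726.0000
edge 4: (16.5,33.5)→(4,38)  cross = 16.5·38 − 4·33.5 = 493.0000; (r_i+r_j)·cross = 20.5·493.0000 = 10106.5000
edge 5: (4,38)→(1,24.5)  cross = 4·24.5 − 1·38 = 60.0000; (r_i+r_j)·cross = 5·60.0000 = 300.0000
Σcross = 1043.5000 → A = |Σcross|/2 = 521.7500 mm²
Σ(r_i+r_j)·cross = 33727.5000 → first moment M = |Σ|/6 = 5621.2500
R_c = M/A = 5621.2500/521.7500 = 10.7738 mm
θ = 102° = 1.780236 rad
V = θ·R_c·A = 1.780236·10.7738·521.7500 = 10007.151 mm³

Volume = 10007.151 mm³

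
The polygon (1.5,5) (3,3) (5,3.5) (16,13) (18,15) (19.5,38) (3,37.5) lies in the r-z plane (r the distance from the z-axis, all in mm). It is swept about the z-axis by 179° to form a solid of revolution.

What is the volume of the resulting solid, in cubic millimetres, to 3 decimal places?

Volume = 14940.415 mm³

Profile (r,z), 7 vertices: (1.5,5) (3,3) (5,3.5) (16,13) (18,15) (19.5,38) (3,37.5)
edge 0: (1.5,5)→(3,3)  cross = 1.5·3 − 3·5 = -10.5000; (r_i+r_j)·cross = 4.5·-10.5000 = -47.2500
edge 1: (3,3)→(5,3.5)  cross = 3·3.5 − 5·3 = -4.5000; (r_i+r_j)·cross = 8·-4.5000 = -36.0000
edge 2: (5,3.5)→(16,13)  cross = 5·13 − 16·3.5 = 9.0000; (r_i+r_j)·cross = 21·9.0000 = 189.0000
edge 3: (16,13)→(18,15)  cross = 16·15 − 18·13 = 6.0000; (r_i+r_j)·cross = 34·6.0000 = 204.0000
edge 4: (18,15)→(19.5,38)  cross = 18·38 − 19.5·15 = 391.5000; (r_i+r_j)·cross = 37.5·391.5000 = 14681.2500
edge 5: (19.5,38)→(3,37.5)  cross = 19.5·37.5 − 3·38 = 617.2500; (r_i+r_j)·cross = 22.5·617.2500 = 13888.1250
edge 6: (3,37.5)→(1.5,5)  cross = 3·5 − 1.5·37.5 = -41.2500; (r_i+r_j)·cross = 4.5·-41.2500 = -185.6250
Σcross = 967.5000 → A = |Σcross|/2 = 483.7500 mm²
Σ(r_i+r_j)·cross = 28693.5000 → first moment M = |Σ|/6 = 4782.2500
R_c = M/A = 4782.2500/483.7500 = 9.8858 mm
θ = 179° = 3.124139 rad
V = θ·R_c·A = 3.124139·9.8858·483.7500 = 14940.415 mm³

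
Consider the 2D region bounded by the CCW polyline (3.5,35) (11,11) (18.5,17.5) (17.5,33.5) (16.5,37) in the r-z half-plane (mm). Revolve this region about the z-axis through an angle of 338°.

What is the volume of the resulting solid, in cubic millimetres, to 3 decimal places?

Profile (r,z), 5 vertices: (3.5,35) (11,11) (18.5,17.5) (17.5,33.5) (16.5,37)
edge 0: (3.5,35)→(11,11)  cross = 3.5·11 − 11·35 = -346.5000; (r_i+r_j)·cross = 14.5·-346.5000 = -5024.2500
edge 1: (11,11)→(18.5,17.5)  cross = 11·17.5 − 18.5·11 = -11.0000; (r_i+r_j)·cross = 29.5·-11.0000 = -324.5000
edge 2: (18.5,17.5)→(17.5,33.5)  cross = 18.5·33.5 − 17.5·17.5 = 313.5000; (r_i+r_j)·cross = 36·313.5000 = 11286.0000
edge 3: (17.5,33.5)→(16.5,37)  cross = 17.5·37 − 16.5·33.5 = 94.7500; (r_i+r_j)·cross = 34·94.7500 = 3221.5000
edge 4: (16.5,37)→(3.5,35)  cross = 16.5·35 − 3.5·37 = 448.0000; (r_i+r_j)·cross = 20·448.0000 = 8960.0000
Σcross = 498.7500 → A = |Σcross|/2 = 249.3750 mm²
Σ(r_i+r_j)·cross = 18118.7500 → first moment M = |Σ|/6 = 3019.7917
R_c = M/A = 3019.7917/249.3750 = 12.1094 mm
θ = 338° = 5.899213 rad
V = θ·R_c·A = 5.899213·12.1094·249.3750 = 17814.394 mm³

Volume = 17814.394 mm³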